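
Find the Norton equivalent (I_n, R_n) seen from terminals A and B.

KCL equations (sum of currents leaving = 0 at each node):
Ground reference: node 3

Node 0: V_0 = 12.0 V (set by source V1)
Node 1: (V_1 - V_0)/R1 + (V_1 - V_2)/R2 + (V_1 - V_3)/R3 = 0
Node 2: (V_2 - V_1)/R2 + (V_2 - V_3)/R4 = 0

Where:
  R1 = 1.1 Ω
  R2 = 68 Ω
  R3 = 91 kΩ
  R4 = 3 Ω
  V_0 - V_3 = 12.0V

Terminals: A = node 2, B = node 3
Find the Thévenin equivalent first; then I_n = V_th/R_th and R_n = R_th.
Step 1 — V_th is the open-circuit voltage V_A - V_B (nothing connected across the terminals).
Nodal analysis, taking node 3 as the 0 V reference.
Source V1 fixes V_0 = 12 V.
KCL at each unknown node (sum of currents leaving = 0; resistances in Ω):
  Node 1: (V_1 - 12)/1.1 + (V_1 - V_2)/68 + (V_1 - 0)/91000 = 0
  Node 2: (V_2 - V_1)/68 + (V_2 - 0)/3 = 0
Collecting terms (coefficients in siemens):
  0.9238·V_1 - 0.01471·V_2 = 10.91
  0.348·V_2 - 0.01471·V_1 = 0
Determinant D = (0.9238)(0.348) - (-0.01471)(-0.01471) = 0.3213
V_1 = [(10.91)(0.348) - (-0.01471)(0)]/D = 11.82 V
V_2 = [(0.9238)(0) - (10.91)(-0.01471)]/D = 0.4993 V
V_th = V_2 - V_3 = 0.4993 - 0 = 0.4993 V
Step 2 — R_th: zero the source — replace V1 by a short circuit (node 3 merges into node 0) — and find the resistance seen between A (node 2) and B (node 0).
Reduce the network between node 2 (A) and node 0 (B) by series/parallel combination:
  Rp1 = R1 ‖ R3 (parallel, both between nodes 0 and 1) = 1/(1/1.1 + 1/91000) = 1.1 Ω
  Rs1 = R2 + Rp1 (series, joined only at node 1) = 68 + 1.1 = 69.1 Ω
  Rp2 = R4 ‖ Rs1 (parallel, both between nodes 0 and 2) = 1/(1/3 + 1/69.1) = 2.875 Ω
R_th = 2.875 Ω
I_n = V_th/R_th = 0.4993/2.875 = 0.1737 A, and R_n = R_th = 2.875 Ω

Final answer: I_n = 0.1737 A, R_n = 2.875 Ω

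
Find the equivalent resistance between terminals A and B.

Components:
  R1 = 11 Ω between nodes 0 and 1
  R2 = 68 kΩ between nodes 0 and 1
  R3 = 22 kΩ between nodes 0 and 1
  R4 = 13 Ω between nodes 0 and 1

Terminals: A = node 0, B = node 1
Reduce the network between node 0 (A) and node 1 (B) by series/parallel combination:
  Rp1 = R1 ‖ R2 ‖ R3 ‖ R4 (parallel, all between nodes 0 and 1) = 1/(1/11 + 1/68000 + 1/22000 + 1/13) = 5.956 Ω
R_eq = 5.956 Ω

Final answer: 5.956 Ω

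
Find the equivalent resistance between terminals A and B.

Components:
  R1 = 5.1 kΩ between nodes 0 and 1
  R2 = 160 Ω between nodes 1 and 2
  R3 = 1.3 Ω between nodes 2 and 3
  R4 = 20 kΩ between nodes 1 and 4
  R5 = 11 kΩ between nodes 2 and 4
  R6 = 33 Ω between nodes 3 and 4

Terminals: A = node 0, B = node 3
The network is not a plain series/parallel combination. Inject a 1 A test current into terminal A (node 0) and return it from terminal B (node 3); then R_eq = V_A / (1 A).
Nodal analysis, taking node 3 as the 0 V reference.
Current source I_test pushes 1 A into node 0 and draws it out of node 3.
KCL at each unknown node (sum of currents leaving = 0; resistances in Ω):
  Node 0: (V_0 - V_1)/5100 - 1 = 0
  Node 1: (V_1 - V_0)/5100 + (V_1 - V_2)/160 + (V_1 - V_4)/20000 = 0
  Node 2: (V_2 - V_1)/160 + (V_2 - 0)/1.3 + (V_2 - V_4)/11000 = 0
  Node 4: (V_4 - V_1)/20000 + (V_4 - V_2)/11000 + (V_4 - 0)/33 = 0
Collecting terms (coefficients in siemens):
  0.0001961·V_0 - 0.0001961·V_1 = 1
  0.006496·V_1 - 0.0001961·V_0 - 0.00625·V_2 - 0.00005·V_4 = 0
  0.7756·V_2 - 0.00625·V_1 - 0.00009091·V_4 = 0
  0.03044·V_4 - 0.00005·V_1 - 0.00009091·V_2 = 0
Solving these 4 simultaneous equations (Gaussian elimination) gives:
  V_0 = 5260 V, V_1 = 160 V, V_2 = 1.289 V, V_4 = 0.2666 V
R_eq = V_0 / 1 A = 5260 Ω = 5.26 kΩ

Final answer: 5.26 kΩ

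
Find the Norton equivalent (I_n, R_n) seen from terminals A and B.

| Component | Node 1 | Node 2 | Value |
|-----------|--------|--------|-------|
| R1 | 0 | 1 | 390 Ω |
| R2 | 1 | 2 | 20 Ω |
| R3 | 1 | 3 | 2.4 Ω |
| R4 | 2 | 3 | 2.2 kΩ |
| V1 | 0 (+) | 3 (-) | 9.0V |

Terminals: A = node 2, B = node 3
Find the Thévenin equivalent first; then I_n = V_th/R_th and R_n = R_th.
Step 1 — V_th is the open-circuit voltage V_A - V_B (nothing connected across the terminals).
Nodal analysis, taking node 3 as the 0 V reference.
Source V1 fixes V_0 = 9 V.
KCL at each unknown node (sum of currents leaving = 0; resistances in Ω):
  Node 1: (V_1 - 9)/390 + (V_1 - V_2)/20 + (V_1 - 0)/2.4 = 0
  Node 2: (V_2 - V_1)/20 + (V_2 - 0)/2200 = 0
Collecting terms (coefficients in siemens):
  0.4692·V_1 - 0.05·V_2 = 0.02308
  0.05045·V_2 - 0.05·V_1 = 0
Determinant D = (0.4692)(0.05045) - (-0.05)(-0.05) = 0.02117
V_1 = [(0.02308)(0.05045) - (-0.05)(0)]/D = 0.05499 V
V_2 = [(0.4692)(0) - (0.02308)(-0.05)]/D = 0.05449 V
V_th = V_2 - V_3 = 0.05449 - 0 = 0.05449 V
Step 2 — R_th: zero the source — replace V1 by a short circuit (node 3 merges into node 0) — and find the resistance seen between A (node 2) and B (node 0).
Reduce the network between node 2 (A) and node 0 (B) by series/parallel combination:
  Rp1 = R1 ‖ R3 (parallel, both between nodes 0 and 1) = 1/(1/390 + 1/2.4) = 2.385 Ω
  Rs1 = R2 + Rp1 (series, joined only at node 1) = 20 + 2.385 = 22.39 Ω
  Rp2 = R4 ‖ Rs1 (parallel, both between nodes 0 and 2) = 1/(1/2200 + 1/22.39) = 22.16 Ω
R_th = 22.16 Ω
I_n = V_th/R_th = 0.05449/22.16 = 0.002459 A, and R_n = R_th = 22.16 Ω

Final answer: I_n = 0.002459 A, R_n = 22.16 Ω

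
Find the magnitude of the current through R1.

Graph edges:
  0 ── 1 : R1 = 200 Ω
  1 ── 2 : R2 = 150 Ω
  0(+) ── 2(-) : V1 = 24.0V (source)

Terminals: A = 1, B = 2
Nodal analysis, taking node 2 as the 0 V reference.
Source V1 fixes V_0 = 24 V.
KCL at each unknown node (sum of currents leaving = 0; resistances in Ω):
  Node 1: (V_1 - 24)/200 + (V_1 - 0)/150 = 0
Collecting terms: 0.01167 × V_1 = 0.12  =>  V_1 = 10.29 V
I_R1 = (V_0 - V_1)/R1 = (24 - 10.29)/200 = 0.06857 A
|I_R1| = 0.06857 A

Final answer: |I_R1| = 0.06857 A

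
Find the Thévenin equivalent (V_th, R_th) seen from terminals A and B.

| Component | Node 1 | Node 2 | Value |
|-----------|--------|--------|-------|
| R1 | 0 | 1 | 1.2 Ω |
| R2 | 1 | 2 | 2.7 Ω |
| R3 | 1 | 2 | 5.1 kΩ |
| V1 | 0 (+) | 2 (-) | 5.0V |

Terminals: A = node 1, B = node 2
Step 1 — V_th is the open-circuit voltage V_A - V_B (nothing connected across the terminals).
Nodal analysis, taking node 2 as the 0 V reference.
Source V1 fixes V_0 = 5 V.
KCL at each unknown node (sum of currents leaving = 0; resistances in Ω):
  Node 1: (V_1 - 5)/1.2 + (V_1 - 0)/2.7 + (V_1 - 0)/5100 = 0
Collecting terms: 1.204 × V_1 = 4.167  =>  V_1 = 3.461 V
V_th = V_1 - V_2 = 3.461 - 0 = 3.461 V
Step 2 — R_th: zero the source — replace V1 by a short circuit (node 2 merges into node 0) — and find the resistance seen between A (node 1) and B (node 0).
Reduce the network between node 1 (A) and node 0 (B) by series/parallel combination:
  Rp1 = R1 ‖ R2 ‖ R3 (parallel, all between nodes 0 and 1) = 1/(1/1.2 + 1/2.7 + 1/5100) = 0.8306 Ω
R_th = 0.8306 Ω

Final answer: V_th = 3.461 V, R_th = 0.8306 Ω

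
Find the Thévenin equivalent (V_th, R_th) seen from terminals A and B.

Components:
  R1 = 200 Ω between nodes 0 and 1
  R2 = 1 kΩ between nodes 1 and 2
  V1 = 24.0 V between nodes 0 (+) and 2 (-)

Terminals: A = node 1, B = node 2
Step 1 — V_th is the open-circuit voltage V_A - V_B (nothing connected across the terminals).
Nodal analysis, taking node 2 as the 0 V reference.
Source V1 fixes V_0 = 24 V.
KCL at each unknown node (sum of currents leaving = 0; resistances in Ω):
  Node 1: (V_1 - 24)/200 + (V_1 - 0)/1000 = 0
Collecting terms: 0.006 × V_1 = 0.12  =>  V_1 = 20 V
V_th = V_1 - V_2 = 20 - 0 = 20 V
Step 2 — R_th: zero the source — replace V1 by a short circuit (node 2 merges into node 0) — and find the resistance seen between A (node 1) and B (node 0).
Reduce the network between node 1 (A) and node 0 (B) by series/parallel combination:
  Rp1 = R1 ‖ R2 (parallel, both between nodes 0 and 1) = 1/(1/200 + 1/1000) = 166.7 Ω
R_th = 166.7 Ω

Final answer: V_th = 20 V, R_th = 166.7 Ω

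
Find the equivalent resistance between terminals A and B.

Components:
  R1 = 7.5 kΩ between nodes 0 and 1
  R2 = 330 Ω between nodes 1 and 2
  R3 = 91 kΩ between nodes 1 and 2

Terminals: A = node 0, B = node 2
Reduce the network between node 0 (A) and node 2 (B) by series/parallel combination:
  Rp1 = R2 ‖ R3 (parallel, both between nodes 1 and 2) = 1/(1/330 + 1/91000) = 328.8 Ω
  Rs1 = R1 + Rp1 (series, joined only at node 1) = 7500 + 328.8 = 7829 Ω
R_eq = 7.829 kΩ

Final answer: 7.829 kΩ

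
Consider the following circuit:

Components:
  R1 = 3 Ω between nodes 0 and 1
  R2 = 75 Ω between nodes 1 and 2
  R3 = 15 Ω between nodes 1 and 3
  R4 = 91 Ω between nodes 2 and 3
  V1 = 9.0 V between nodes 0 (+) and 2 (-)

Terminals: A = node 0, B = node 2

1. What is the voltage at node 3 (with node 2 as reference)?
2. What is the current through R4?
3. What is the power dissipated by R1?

Nodal analysis, taking node 2 as the 0 V reference.
Source V1 fixes V_0 = 9 V.
KCL at each unknown node (sum of currents leaving = 0; resistances in Ω):
  Node 1: (V_1 - 9)/3 + (V_1 - 0)/75 + (V_1 - V_3)/15 = 0
  Node 3: (V_3 - V_1)/15 + (V_3 - 0)/91 = 0
Collecting terms (coefficients in siemens):
  0.4133·V_1 - 0.06667·V_3 = 3
  0.07766·V_3 - 0.06667·V_1 = 0
Determinant D = (0.4133)(0.07766) - (-0.06667)(-0.06667) = 0.02765
V_1 = [(3)(0.07766) - (-0.06667)(0)]/D = 8.425 V
V_3 = [(0.4133)(0) - (3)(-0.06667)]/D = 7.232 V
Part 1:
  Read off the nodal solution: V_3 = 7.232 V
Part 2:
  I_R4 = (V_2 - V_3)/R4 = (0 - 7.232)/91 = -0.07948 A
  Magnitude: I_R4 = 0.07948 A
Part 3:
  I_R1 = (V_0 - V_1)/R1 = (9 - 8.425)/3 = 0.1918 A
  P_R1 = I_R1² × R1 = (0.1918)² × 3 = 0.1104 W

Final answers:
1. V_3 = 7.232 V
2. I_R4 = 0.07948 A
3. P_R1 = 0.1104 W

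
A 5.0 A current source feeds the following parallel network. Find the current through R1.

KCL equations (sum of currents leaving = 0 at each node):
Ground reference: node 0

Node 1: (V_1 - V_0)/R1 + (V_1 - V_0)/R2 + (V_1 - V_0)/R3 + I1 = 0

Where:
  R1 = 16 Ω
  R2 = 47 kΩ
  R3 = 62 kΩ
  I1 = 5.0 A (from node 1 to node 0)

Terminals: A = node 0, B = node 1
All resistors sit directly between nodes 0 and 1, so they are in parallel and share one voltage V; the full source current 5 A splits among them.
1/R_par = 1/16 + 1/47000 + 1/62000 = 0.06254 S  =>  R_par = 15.99 Ω
V = I × R_par = 5 × 15.99 = 79.95 V
I_R1 = V/R1 = 79.95/16 = 4.997 A

Final answer: 4.997 A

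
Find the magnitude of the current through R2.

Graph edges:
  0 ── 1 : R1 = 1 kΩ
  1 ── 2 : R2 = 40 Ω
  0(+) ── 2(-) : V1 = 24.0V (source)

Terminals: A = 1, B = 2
Nodal analysis, taking node 2 as the 0 V reference.
Source V1 fixes V_0 = 24 V.
KCL at each unknown node (sum of currents leaving = 0; resistances in Ω):
  Node 1: (V_1 - 24)/1000 + (V_1 - 0)/40 = 0
Collecting terms: 0.026 × V_1 = 0.024  =>  V_1 = 0.9231 V
I_R2 = (V_1 - V_2)/R2 = (0.9231 - 0)/40 = 0.02308 A
|I_R2| = 0.02308 A

Final answer: |I_R2| = 0.02308 A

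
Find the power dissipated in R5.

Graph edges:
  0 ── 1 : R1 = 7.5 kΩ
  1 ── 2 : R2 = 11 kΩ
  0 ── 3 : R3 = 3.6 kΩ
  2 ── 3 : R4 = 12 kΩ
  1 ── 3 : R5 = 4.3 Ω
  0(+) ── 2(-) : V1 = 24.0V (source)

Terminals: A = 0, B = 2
Nodal analysis, taking node 2 as the 0 V reference.
Source V1 fixes V_0 = 24 V.
KCL at each unknown node (sum of currents leaving = 0; resistances in Ω):
  Node 1: (V_1 - 24)/7500 + (V_1 - 0)/11000 + (V_1 - V_3)/4.3 = 0
  Node 3: (V_3 - 24)/3600 + (V_3 - 0)/12000 + (V_3 - V_1)/4.3 = 0
Collecting terms (coefficients in siemens):
  0.2328·V_1 - 0.2326·V_3 = 0.0032
  0.2329·V_3 - 0.2326·V_1 = 0.006667
Determinant D = (0.2328)(0.2329) - (-0.2326)(-0.2326) = 0.0001362
V_1 = [(0.0032)(0.2329) - (-0.2326)(0.006667)]/D = 16.85 V
V_3 = [(0.2328)(0.006667) - (0.0032)(-0.2326)]/D = 16.86 V
I_R5 = (V_1 - V_3)/R5 = (16.85 - 16.86)/4.3 = -0.0005795 A
P_R5 = I_R5² × R5 = (-0.0005795)² × 4.3 = 0.000001444 W

Final answer: 1.444e-06 W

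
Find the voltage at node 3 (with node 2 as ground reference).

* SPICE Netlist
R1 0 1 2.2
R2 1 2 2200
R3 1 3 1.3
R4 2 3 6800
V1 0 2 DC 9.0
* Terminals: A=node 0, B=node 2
Nodal analysis, taking node 2 as the 0 V reference.
Source V1 fixes V_0 = 9 V.
KCL at each unknown node (sum of currents leaving = 0; resistances in Ω):
  Node 1: (V_1 - 9)/2.2 + (V_1 - 0)/2200 + (V_1 - V_3)/1.3 = 0
  Node 3: (V_3 - V_1)/1.3 + (V_3 - 0)/6800 = 0
Collecting terms (coefficients in siemens):
  1.224·V_1 - 0.7692·V_3 = 4.091
  0.7694·V_3 - 0.7692·V_1 = 0
Determinant D = (1.224)(0.7694) - (-0.7692)(-0.7692) = 0.3502
V_1 = [(4.091)(0.7694) - (-0.7692)(0)]/D = 8.988 V
V_3 = [(1.224)(0) - (4.091)(-0.7692)]/D = 8.986 V
The requested potential is V_3 = 8.986 V.

Final answer: V_3 = 8.986 V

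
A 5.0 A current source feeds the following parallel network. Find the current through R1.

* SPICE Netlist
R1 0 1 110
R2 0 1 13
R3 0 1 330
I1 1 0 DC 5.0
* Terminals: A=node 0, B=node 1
All resistors sit directly between nodes 0 and 1, so they are in parallel and share one voltage V; the full source current 5 A splits among them.
1/R_par = 1/110 + 1/13 + 1/330 = 0.08904 S  =>  R_par = 11.23 Ω
V = I × R_par = 5 × 11.23 = 56.15 V
I_R1 = V/R1 = 56.15/110 = 0.5105 A

Final answer: 0.5105 A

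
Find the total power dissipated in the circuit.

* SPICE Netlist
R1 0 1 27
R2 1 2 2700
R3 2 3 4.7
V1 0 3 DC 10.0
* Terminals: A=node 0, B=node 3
Nodal analysis, taking node 3 as the 0 V reference.
Source V1 fixes V_0 = 10 V.
KCL at each unknown node (sum of currents leaving = 0; resistances in Ω):
  Node 1: (V_1 - 10)/27 + (V_1 - V_2)/2700 = 0
  Node 2: (V_2 - V_1)/2700 + (V_2 - 0)/4.7 = 0
Collecting terms (coefficients in siemens):
  0.03741·V_1 - 0.0003704·V_2 = 0.3704
  0.2131·V_2 - 0.0003704·V_1 = 0
Determinant D = (0.03741)(0.2131) - (-0.0003704)(-0.0003704) = 0.007973
V_1 = [(0.3704)(0.2131) - (-0.0003704)(0)]/D = 9.901 V
V_2 = [(0.03741)(0) - (0.3704)(-0.0003704)]/D = 0.01721 V
Power in each resistor, P = (ΔV)²/R:
  P_R1 = (10 - 9.901)²/27 = 0.0003618 W
  P_R2 = (9.901 - 0.01721)²/2700 = 0.03618 W
  P_R3 = (0.01721 - 0)²/4.7 = 0.00006298 W
P_total = P_R1 + P_R2 + P_R3 = 0.03661 W

Final answer: 0.03661 W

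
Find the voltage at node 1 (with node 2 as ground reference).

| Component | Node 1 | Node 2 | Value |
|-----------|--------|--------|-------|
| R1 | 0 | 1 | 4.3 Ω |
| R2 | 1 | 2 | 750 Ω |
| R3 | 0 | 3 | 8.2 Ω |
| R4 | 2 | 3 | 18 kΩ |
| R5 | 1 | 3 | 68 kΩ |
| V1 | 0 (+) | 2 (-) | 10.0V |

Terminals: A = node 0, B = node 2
Nodal analysis, taking node 2 as the 0 V reference.
Source V1 fixes V_0 = 10 V.
KCL at each unknown node (sum of currents leaving = 0; resistances in Ω):
  Node 1: (V_1 - 10)/4.3 + (V_1 - 0)/750 + (V_1 - V_3)/68000 = 0
  Node 3: (V_3 - 10)/8.2 + (V_3 - 0)/18000 + (V_3 - V_1)/68000 = 0
Collecting terms (coefficients in siemens):
  0.2339·V_1 - 0.00001471·V_3 = 2.326
  0.122·V_3 - 0.00001471·V_1 = 1.22
Determinant D = (0.2339)(0.122) - (-0.00001471)(-0.00001471) = 0.02854
V_1 = [(2.326)(0.122) - (-0.00001471)(1.22)]/D = 9.943 V
V_3 = [(0.2339)(1.22) - (2.326)(-0.00001471)]/D = 9.995 V
The requested potential is V_1 = 9.943 V.

Final answer: V_1 = 9.943 V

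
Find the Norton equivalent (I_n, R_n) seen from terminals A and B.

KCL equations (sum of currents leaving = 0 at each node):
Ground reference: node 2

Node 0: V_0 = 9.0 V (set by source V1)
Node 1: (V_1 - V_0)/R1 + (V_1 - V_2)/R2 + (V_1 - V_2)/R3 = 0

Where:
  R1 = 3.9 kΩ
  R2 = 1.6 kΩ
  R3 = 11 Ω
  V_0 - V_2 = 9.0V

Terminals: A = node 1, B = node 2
Find the Thévenin equivalent first; then I_n = V_th/R_th and R_n = R_th.
Step 1 — V_th is the open-circuit voltage V_A - V_B (nothing connected across the terminals).
Nodal analysis, taking node 2 as the 0 V reference.
Source V1 fixes V_0 = 9 V.
KCL at each unknown node (sum of currents leaving = 0; resistances in Ω):
  Node 1: (V_1 - 9)/3900 + (V_1 - 0)/1600 + (V_1 - 0)/11 = 0
Collecting terms: 0.09179 × V_1 = 0.002308  =>  V_1 = 0.02514 V
V_th = V_1 - V_2 = 0.02514 - 0 = 0.02514 V
Step 2 — R_th: zero the source — replace V1 by a short circuit (node 2 merges into node 0) — and find the resistance seen between A (node 1) and B (node 0).
Reduce the network between node 1 (A) and node 0 (B) by series/parallel combination:
  Rp1 = R1 ‖ R2 ‖ R3 (parallel, all between nodes 0 and 1) = 1/(1/3900 + 1/1600 + 1/11) = 10.89 Ω
R_th = 10.89 Ω
I_n = V_th/R_th = 0.02514/10.89 = 0.002308 A, and R_n = R_th = 10.89 Ω

Final answer: I_n = 0.002308 A, R_n = 10.89 Ω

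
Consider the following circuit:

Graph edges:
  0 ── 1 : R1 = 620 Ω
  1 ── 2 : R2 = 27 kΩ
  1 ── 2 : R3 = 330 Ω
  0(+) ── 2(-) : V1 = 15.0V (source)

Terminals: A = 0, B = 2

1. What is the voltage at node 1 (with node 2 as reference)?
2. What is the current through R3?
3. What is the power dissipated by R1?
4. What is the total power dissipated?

Nodal analysis, taking node 2 as the 0 V reference.
Source V1 fixes V_0 = 15 V.
KCL at each unknown node (sum of currents leaving = 0; resistances in Ω):
  Node 1: (V_1 - 15)/620 + (V_1 - 0)/27000 + (V_1 - 0)/330 = 0
Collecting terms: 0.00468 × V_1 = 0.02419  =>  V_1 = 5.169 V
Part 1:
  Read off the nodal solution: V_1 = 5.169 V
Part 2:
  I_R3 = (V_1 - V_2)/R3 = (5.169 - 0)/330 = 0.01566 A
  Magnitude: I_R3 = 0.01566 A
Part 3:
  I_R1 = (V_0 - V_1)/R1 = (15 - 5.169)/620 = 0.01586 A
  P_R1 = I_R1² × R1 = (0.01586)² × 620 = 0.1559 W
Part 4:
  Power in each resistor, P = (ΔV)²/R:
    P_R1 = (15 - 5.169)²/620 = 0.1559 W
    P_R2 = (5.169 - 0)²/27000 = 0.0009897 W
    P_R3 = (5.169 - 0)²/330 = 0.08097 W
  P_total = P_R1 + P_R2 + P_R3 = 0.2378 W

Final answers:
1. V_1 = 5.169 V
2. I_R3 = 0.01566 A
3. P_R1 = 0.1559 W
4. P_total = 0.2378 W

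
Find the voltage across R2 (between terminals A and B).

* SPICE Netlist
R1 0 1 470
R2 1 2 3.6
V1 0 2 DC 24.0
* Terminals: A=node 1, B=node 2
R1 and R2 are in series across V1 (node 0 → node 1 → node 2), and the output A–B is taken across R2, so this is a voltage divider.
Series current: I = V1/(R1 + R2) = 24/(470 + 3.6) = 24/473.6 = 0.05068 A
V_R2 = I × R2 = V1 × R2/(R1 + R2) = 24 × 3.6/473.6 = 0.1824 V

Final answer: 0.1824 V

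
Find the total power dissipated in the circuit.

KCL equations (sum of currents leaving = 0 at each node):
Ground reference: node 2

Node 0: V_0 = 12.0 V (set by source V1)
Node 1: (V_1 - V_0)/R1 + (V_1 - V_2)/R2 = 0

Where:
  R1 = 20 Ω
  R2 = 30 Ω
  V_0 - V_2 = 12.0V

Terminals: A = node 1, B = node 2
Nodal analysis, taking node 2 as the 0 V reference.
Source V1 fixes V_0 = 12 V.
KCL at each unknown node (sum of currents leaving = 0; resistances in Ω):
  Node 1: (V_1 - 12)/20 + (V_1 - 0)/30 = 0
Collecting terms: 0.08333 × V_1 = 0.6  =>  V_1 = 7.2 V
Power in each resistor, P = (ΔV)²/R:
  P_R1 = (12 - 7.2)²/20 = 1.152 W
  P_R2 = (7.2 - 0)²/30 = 1.728 W
P_total = P_R1 + P_R2 = 2.88 W

Final answer: 2.88 W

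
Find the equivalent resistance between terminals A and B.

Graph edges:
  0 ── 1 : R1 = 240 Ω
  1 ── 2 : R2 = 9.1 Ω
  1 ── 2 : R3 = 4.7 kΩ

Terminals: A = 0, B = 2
Reduce the network between node 0 (A) and node 2 (B) by series/parallel combination:
  Rp1 = R2 ‖ R3 (parallel, both between nodes 1 and 2) = 1/(1/9.1 + 1/4700) = 9.082 Ω
  Rs1 = R1 + Rp1 (series, joined only at node 1) = 240 + 9.082 = 249.1 Ω
R_eq = 249.1 Ω

Final answer: 249.1 Ω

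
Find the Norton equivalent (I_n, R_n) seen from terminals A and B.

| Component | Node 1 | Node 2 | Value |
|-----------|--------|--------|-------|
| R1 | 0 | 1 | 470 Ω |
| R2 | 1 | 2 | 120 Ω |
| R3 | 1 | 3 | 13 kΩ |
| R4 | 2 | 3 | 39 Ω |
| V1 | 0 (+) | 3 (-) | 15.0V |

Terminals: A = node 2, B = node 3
Find the Thévenin equivalent first; then I_n = V_th/R_th and R_n = R_th.
Step 1 — V_th is the open-circuit voltage V_A - V_B (nothing connected across the terminals).
Nodal analysis, taking node 3 as the 0 V reference.
Source V1 fixes V_0 = 15 V.
KCL at each unknown node (sum of currents leaving = 0; resistances in Ω):
  Node 1: (V_1 - 15)/470 + (V_1 - V_2)/120 + (V_1 - 0)/13000 = 0
  Node 2: (V_2 - V_1)/120 + (V_2 - 0)/39 = 0
Collecting terms (coefficients in siemens):
  0.01054·V_1 - 0.008333·V_2 = 0.03191
  0.03397·V_2 - 0.008333·V_1 = 0
Determinant D = (0.01054)(0.03397) - (-0.008333)(-0.008333) = 0.0002886
V_1 = [(0.03191)(0.03397) - (-0.008333)(0)]/D = 3.757 V
V_2 = [(0.01054)(0) - (0.03191)(-0.008333)]/D = 0.9216 V
V_th = V_2 - V_3 = 0.9216 - 0 = 0.9216 V
Step 2 — R_th: zero the source — replace V1 by a short circuit (node 3 merges into node 0) — and find the resistance seen between A (node 2) and B (node 0).
Reduce the network between node 2 (A) and node 0 (B) by series/parallel combination:
  Rp1 = R1 ‖ R3 (parallel, both between nodes 0 and 1) = 1/(1/470 + 1/13000) = 453.6 Ω
  Rs1 = R2 + Rp1 (series, joined only at node 1) = 120 + 453.6 = 573.6 Ω
  Rp2 = R4 ‖ Rs1 (parallel, both between nodes 0 and 2) = 1/(1/39 + 1/573.6) = 36.52 Ω
R_th = 36.52 Ω
I_n = V_th/R_th = 0.9216/36.52 = 0.02524 A, and R_n = R_th = 36.52 Ω

Final answer: I_n = 0.02524 A, R_n = 36.52 Ω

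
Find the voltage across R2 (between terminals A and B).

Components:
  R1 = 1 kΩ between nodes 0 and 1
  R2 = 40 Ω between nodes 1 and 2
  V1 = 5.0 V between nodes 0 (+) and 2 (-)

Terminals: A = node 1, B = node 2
R1 and R2 are in series across V1 (node 0 → node 1 → node 2), and the output A–B is taken across R2, so this is a voltage divider.
Series current: I = V1/(R1 + R2) = 5/(1000 + 40) = 5/1040 = 0.004808 A
V_R2 = I × R2 = V1 × R2/(R1 + R2) = 5 × 40/1040 = 0.1923 V

Final answer: 0.1923 V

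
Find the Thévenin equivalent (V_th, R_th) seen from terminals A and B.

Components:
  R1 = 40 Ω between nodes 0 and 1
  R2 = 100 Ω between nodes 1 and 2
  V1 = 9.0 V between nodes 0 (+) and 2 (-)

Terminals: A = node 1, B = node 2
Step 1 — V_th is the open-circuit voltage V_A - V_B (nothing connected across the terminals).
Nodal analysis, taking node 2 as the 0 V reference.
Source V1 fixes V_0 = 9 V.
KCL at each unknown node (sum of currents leaving = 0; resistances in Ω):
  Node 1: (V_1 - 9)/40 + (V_1 - 0)/100 = 0
Collecting terms: 0.035 × V_1 = 0.225  =>  V_1 = 6.429 V
V_th = V_1 - V_2 = 6.429 - 0 = 6.429 V
Step 2 — R_th: zero the source — replace V1 by a short circuit (node 2 merges into node 0) — and find the resistance seen between A (node 1) and B (node 0).
Reduce the network between node 1 (A) and node 0 (B) by series/parallel combination:
  Rp1 = R1 ‖ R2 (parallel, both between nodes 0 and 1) = 1/(1/40 + 1/100) = 28.57 Ω
R_th = 28.57 Ω

Final answer: V_th = 6.429 V, R_th = 28.57 Ω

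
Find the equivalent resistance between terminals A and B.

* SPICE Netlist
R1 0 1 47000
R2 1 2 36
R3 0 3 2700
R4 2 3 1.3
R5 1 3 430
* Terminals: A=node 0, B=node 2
The network is not a plain series/parallel combination. Inject a 1 A test current into terminal A (node 0) and return it from terminal B (node 2); then R_eq = V_A / (1 A).
Nodal analysis, taking node 2 as the 0 V reference.
Current source I_test pushes 1 A into node 0 and draws it out of node 2.
KCL at each unknown node (sum of currents leaving = 0; resistances in Ω):
  Node 0: (V_0 - V_1)/47000 + (V_0 - V_3)/2700 - 1 = 0
  Node 1: (V_1 - V_0)/47000 + (V_1 - 0)/36 + (V_1 - V_3)/430 = 0
  Node 3: (V_3 - V_0)/2700 + (V_3 - V_1)/430 + (V_3 - 0)/1.3 = 0
Collecting terms (coefficients in siemens):
  0.0003916·V_0 - 0.00002128·V_1 - 0.0003704·V_3 = 1
  0.03012·V_1 - 0.00002128·V_0 - 0.002326·V_3 = 0
  0.7719·V_3 - 0.0003704·V_0 - 0.002326·V_1 = 0
Solving these 3 simultaneous equations (Gaussian elimination) gives:
  V_0 = 2555 V, V_1 = 1.899 V, V_3 = 1.231 V
R_eq = V_0 / 1 A = 2555 Ω = 2.555 kΩ

Final answer: 2.555 kΩ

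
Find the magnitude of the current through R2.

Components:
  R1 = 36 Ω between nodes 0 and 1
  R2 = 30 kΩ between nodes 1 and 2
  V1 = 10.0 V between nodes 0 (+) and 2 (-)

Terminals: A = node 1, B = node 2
Nodal analysis, taking node 2 as the 0 V reference.
Source V1 fixes V_0 = 10 V.
KCL at each unknown node (sum of currents leaving = 0; resistances in Ω):
  Node 1: (V_1 - 10)/36 + (V_1 - 0)/30000 = 0
Collecting terms: 0.02781 × V_1 = 0.2778  =>  V_1 = 9.988 V
I_R2 = (V_1 - V_2)/R2 = (9.988 - 0)/30000 = 0.0003329 A
|I_R2| = 0.0003329 A

Final answer: |I_R2| = 0.0003329 A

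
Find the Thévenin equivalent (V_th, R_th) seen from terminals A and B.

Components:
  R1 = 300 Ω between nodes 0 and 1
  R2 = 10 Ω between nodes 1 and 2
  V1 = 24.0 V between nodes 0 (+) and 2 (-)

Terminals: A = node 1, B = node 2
Step 1 — V_th is the open-circuit voltage V_A - V_B (nothing connected across the terminals).
Nodal analysis, taking node 2 as the 0 V reference.
Source V1 fixes V_0 = 24 V.
KCL at each unknown node (sum of currents leaving = 0; resistances in Ω):
  Node 1: (V_1 - 24)/300 + (V_1 - 0)/10 = 0
Collecting terms: 0.1033 × V_1 = 0.08  =>  V_1 = 0.7742 V
V_th = V_1 - V_2 = 0.7742 - 0 = 0.7742 V
Step 2 — R_th: zero the source — replace V1 by a short circuit (node 2 merges into node 0) — and find the resistance seen between A (node 1) and B (node 0).
Reduce the network between node 1 (A) and node 0 (B) by series/parallel combination:
  Rp1 = R1 ‖ R2 (parallel, both between nodes 0 and 1) = 1/(1/300 + 1/10) = 9.677 Ω
R_th = 9.677 Ω

Final answer: V_th = 0.7742 V, R_th = 9.677 Ω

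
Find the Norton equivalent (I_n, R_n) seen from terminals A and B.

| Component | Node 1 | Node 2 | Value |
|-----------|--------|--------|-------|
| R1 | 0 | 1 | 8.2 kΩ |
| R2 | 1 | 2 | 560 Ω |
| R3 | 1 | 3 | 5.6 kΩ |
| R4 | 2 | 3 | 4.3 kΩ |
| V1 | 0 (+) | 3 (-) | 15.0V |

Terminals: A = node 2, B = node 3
Find the Thévenin equivalent first; then I_n = V_th/R_th and R_n = R_th.
Step 1 — V_th is the open-circuit voltage V_A - V_B (nothing connected across the terminals).
Nodal analysis, taking node 3 as the 0 V reference.
Source V1 fixes V_0 = 15 V.
KCL at each unknown node (sum of currents leaving = 0; resistances in Ω):
  Node 1: (V_1 - 15)/8200 + (V_1 - V_2)/560 + (V_1 - 0)/5600 = 0
  Node 2: (V_2 - V_1)/560 + (V_2 - 0)/4300 = 0
Collecting terms (coefficients in siemens):
  0.002086·V_1 - 0.001786·V_2 = 0.001829
  0.002018·V_2 - 0.001786·V_1 = 0
Determinant D = (0.002086)(0.002018) - (-0.001786)(-0.001786) = 0.000001022
V_1 = [(0.001829)(0.002018) - (-0.001786)(0)]/D = 3.613 V
V_2 = [(0.002086)(0) - (0.001829)(-0.001786)]/D = 3.197 V
V_th = V_2 - V_3 = 3.197 - 0 = 3.197 V
Step 2 — R_th: zero the source — replace V1 by a short circuit (node 3 merges into node 0) — and find the resistance seen between A (node 2) and B (node 0).
Reduce the network between node 2 (A) and node 0 (B) by series/parallel combination:
  Rp1 = R1 ‖ R3 (parallel, both between nodes 0 and 1) = 1/(1/8200 + 1/5600) = 3328 Ω
  Rs1 = R2 + Rp1 (series, joined only at node 1) = 560 + 3328 = 3888 Ω
  Rp2 = R4 ‖ Rs1 (parallel, both between nodes 0 and 2) = 1/(1/4300 + 1/3888) = 2042 Ω
R_th = 2.042 kΩ
I_n = V_th/R_th = 3.197/2042 = 0.001566 A, and R_n = R_th = 2.042 kΩ

Final answer: I_n = 0.001566 A, R_n = 2.042 kΩ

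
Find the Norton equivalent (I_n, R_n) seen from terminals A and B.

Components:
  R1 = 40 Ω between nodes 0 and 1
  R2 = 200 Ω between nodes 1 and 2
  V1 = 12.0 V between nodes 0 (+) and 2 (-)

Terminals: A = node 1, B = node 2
Find the Thévenin equivalent first; then I_n = V_th/R_th and R_n = R_th.
Step 1 — V_th is the open-circuit voltage V_A - V_B (nothing connected across the terminals).
Nodal analysis, taking node 2 as the 0 V reference.
Source V1 fixes V_0 = 12 V.
KCL at each unknown node (sum of currents leaving = 0; resistances in Ω):
  Node 1: (V_1 - 12)/40 + (V_1 - 0)/200 = 0
Collecting terms: 0.03 × V_1 = 0.3  =>  V_1 = 10 V
V_th = V_1 - V_2 = 10 - 0 = 10 V
Step 2 — R_th: zero the source — replace V1 by a short circuit (node 2 merges into node 0) — and find the resistance seen between A (node 1) and B (node 0).
Reduce the network between node 1 (A) and node 0 (B) by series/parallel combination:
  Rp1 = R1 ‖ R2 (parallel, both between nodes 0 and 1) = 1/(1/40 + 1/200) = 33.33 Ω
R_th = 33.33 Ω
I_n = V_th/R_th = 10/33.33 = 0.3 A, and R_n = R_th = 33.33 Ω

Final answer: I_n = 0.3 A, R_n = 33.33 Ω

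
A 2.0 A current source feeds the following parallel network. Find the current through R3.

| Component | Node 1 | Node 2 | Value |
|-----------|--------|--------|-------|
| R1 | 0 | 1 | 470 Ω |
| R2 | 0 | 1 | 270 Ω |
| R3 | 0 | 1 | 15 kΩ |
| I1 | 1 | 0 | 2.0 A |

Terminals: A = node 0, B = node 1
All resistors sit directly between nodes 0 and 1, so they are in parallel and share one voltage V; the full source current 2 A splits among them.
1/R_par = 1/470 + 1/270 + 1/15000 = 0.005898 S  =>  R_par = 169.5 Ω
V = I × R_par = 2 × 169.5 = 339.1 V
I_R3 = V/R3 = 339.1/15000 = 0.02261 A

Final answer: 0.02261 A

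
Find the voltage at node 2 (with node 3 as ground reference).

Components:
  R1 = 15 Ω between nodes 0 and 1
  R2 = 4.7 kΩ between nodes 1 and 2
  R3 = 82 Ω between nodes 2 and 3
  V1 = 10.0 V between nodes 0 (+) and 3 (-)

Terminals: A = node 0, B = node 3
Nodal analysis, taking node 3 as the 0 V reference.
Source V1 fixes V_0 = 10 V.
KCL at each unknown node (sum of currents leaving = 0; resistances in Ω):
  Node 1: (V_1 - 10)/15 + (V_1 - V_2)/4700 = 0
  Node 2: (V_2 - V_1)/4700 + (V_2 - 0)/82 = 0
Collecting terms (coefficients in siemens):
  0.06688·V_1 - 0.0002128·V_2 = 0.6667
  0.01241·V_2 - 0.0002128·V_1 = 0
Determinant D = (0.06688)(0.01241) - (-0.0002128)(-0.0002128) = 0.0008298
V_1 = [(0.6667)(0.01241) - (-0.0002128)(0)]/D = 9.969 V
V_2 = [(0.06688)(0) - (0.6667)(-0.0002128)]/D = 0.1709 V
The requested potential is V_2 = 0.1709 V.

Final answer: V_2 = 0.1709 V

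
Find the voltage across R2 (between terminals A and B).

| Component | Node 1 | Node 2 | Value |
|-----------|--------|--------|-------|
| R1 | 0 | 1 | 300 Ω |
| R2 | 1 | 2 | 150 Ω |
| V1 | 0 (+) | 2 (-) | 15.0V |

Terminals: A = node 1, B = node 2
R1 and R2 are in series across V1 (node 0 → node 1 → node 2), and the output A–B is taken across R2, so this is a voltage divider.
Series current: I = V1/(R1 + R2) = 15/(300 + 150) = 15/450 = 0.03333 A
V_R2 = I × R2 = V1 × R2/(R1 + R2) = 15 × 150/450 = 5 V

Final answer: 5 V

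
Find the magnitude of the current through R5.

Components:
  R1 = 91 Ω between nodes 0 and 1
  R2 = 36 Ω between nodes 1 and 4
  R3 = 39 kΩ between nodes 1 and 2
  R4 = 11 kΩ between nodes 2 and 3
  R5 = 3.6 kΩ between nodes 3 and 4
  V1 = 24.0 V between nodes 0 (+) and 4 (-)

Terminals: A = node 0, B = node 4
Nodal analysis, taking node 4 as the 0 V reference.
Source V1 fixes V_0 = 24 V.
KCL at each unknown node (sum of currents leaving = 0; resistances in Ω):
  Node 1: (V_1 - 24)/91 + (V_1 - 0)/36 + (V_1 - V_2)/39000 = 0
  Node 2: (V_2 - V_1)/39000 + (V_2 - V_3)/11000 = 0
  Node 3: (V_3 - V_2)/11000 + (V_3 - 0)/3600 = 0
Collecting terms (coefficients in siemens):
  0.03879·V_1 - 0.00002564·V_2 = 0.2637
  0.0001166·V_2 - 0.00002564·V_1 - 0.00009091·V_3 = 0
  0.0003687·V_3 - 0.00009091·V_2 = 0
Solving these 3 simultaneous equations (Gaussian elimination) gives:
  V_1 = 6.8 V, V_2 = 1.852 V, V_3 = 0.4567 V
I_R5 = (V_3 - V_4)/R5 = (0.4567 - 0)/3600 = 0.0001269 A
|I_R5| = 0.0001269 A

Final answer: |I_R5| = 0.0001269 A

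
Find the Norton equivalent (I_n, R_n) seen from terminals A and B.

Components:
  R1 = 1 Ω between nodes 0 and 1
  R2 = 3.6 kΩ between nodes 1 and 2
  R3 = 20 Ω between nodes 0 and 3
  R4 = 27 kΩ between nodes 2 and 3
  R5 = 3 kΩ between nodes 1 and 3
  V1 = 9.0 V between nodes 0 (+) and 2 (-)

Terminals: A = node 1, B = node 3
Find the Thévenin equivalent first; then I_n = V_th/R_th and R_n = R_th.
Step 1 — V_th is the open-circuit voltage V_A - V_B (nothing connected across the terminals).
Nodal analysis, taking node 2 as the 0 V reference.
Source V1 fixes V_0 = 9 V.
KCL at each unknown node (sum of currents leaving = 0; resistances in Ω):
  Node 1: (V_1 - 9)/1 + (V_1 - 0)/3600 + (V_1 - V_3)/3000 = 0
  Node 3: (V_3 - 9)/20 + (V_3 - 0)/27000 + (V_3 - V_1)/3000 = 0
Collecting terms (coefficients in siemens):
  1.001·V_1 - 0.0003333·V_3 = 9
  0.05037·V_3 - 0.0003333·V_1 = 0.45
Determinant D = (1.001)(0.05037) - (-0.0003333)(-0.0003333) = 0.0504
V_1 = [(9)(0.05037) - (-0.0003333)(0.45)]/D = 8.997 V
V_3 = [(1.001)(0.45) - (9)(-0.0003333)]/D = 8.993 V
V_th = V_1 - V_3 = 8.997 - 8.993 = 0.004134 V
Step 2 — R_th: zero the source — replace V1 by a short circuit (node 2 merges into node 0) — and find the resistance seen between A (node 1) and B (node 3).
Reduce the network between node 1 (A) and node 3 (B) by series/parallel combination:
  Rp1 = R1 ‖ R2 (parallel, both between nodes 0 and 1) = 1/(1/1 + 1/3600) = 0.9997 Ω
  Rp2 = R3 ‖ R4 (parallel, both between nodes 0 and 3) = 1/(1/20 + 1/27000) = 19.99 Ω
  Rs1 = Rp1 + Rp2 (series, joined only at node 0) = 0.9997 + 19.99 = 20.98 Ω
  Rp3 = R5 ‖ Rs1 (parallel, both between nodes 1 and 3) = 1/(1/3000 + 1/20.98) = 20.84 Ω
R_th = 20.84 Ω
I_n = V_th/R_th = 0.004134/20.84 = 0.0001984 A, and R_n = R_th = 20.84 Ω

Final answer: I_n = 0.0001984 A, R_n = 20.84 Ω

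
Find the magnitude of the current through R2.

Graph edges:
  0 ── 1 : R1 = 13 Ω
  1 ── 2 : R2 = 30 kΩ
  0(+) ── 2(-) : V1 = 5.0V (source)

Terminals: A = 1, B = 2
Nodal analysis, taking node 2 as the 0 V reference.
Source V1 fixes V_0 = 5 V.
KCL at each unknown node (sum of currents leaving = 0; resistances in Ω):
  Node 1: (V_1 - 5)/13 + (V_1 - 0)/30000 = 0
Collecting terms: 0.07696 × V_1 = 0.3846  =>  V_1 = 4.998 V
I_R2 = (V_1 - V_2)/R2 = (4.998 - 0)/30000 = 0.0001666 A
|I_R2| = 0.0001666 A

Final answer: |I_R2| = 0.0001666 A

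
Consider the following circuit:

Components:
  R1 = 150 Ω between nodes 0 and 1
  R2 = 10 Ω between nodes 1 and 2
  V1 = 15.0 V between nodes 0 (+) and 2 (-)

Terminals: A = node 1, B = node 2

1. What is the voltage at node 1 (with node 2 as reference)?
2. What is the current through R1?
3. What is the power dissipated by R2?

Nodal analysis, taking node 2 as the 0 V reference.
Source V1 fixes V_0 = 15 V.
KCL at each unknown node (sum of currents leaving = 0; resistances in Ω):
  Node 1: (V_1 - 15)/150 + (V_1 - 0)/10 = 0
Collecting terms: 0.1067 × V_1 = 0.1  =>  V_1 = 0.9375 V
Part 1:
  Read off the nodal solution: V_1 = 0.9375 V
Part 2:
  I_R1 = (V_0 - V_1)/R1 = (15 - 0.9375)/150 = 0.09375 A
  Magnitude: I_R1 = 0.09375 A
Part 3:
  I_R2 = (V_1 - V_2)/R2 = (0.9375 - 0)/10 = 0.09375 A
  P_R2 = I_R2² × R2 = (0.09375)² × 10 = 0.08789 W

Final answers:
1. V_1 = 0.9375 V
2. I_R1 = 0.09375 A
3. P_R2 = 0.08789 W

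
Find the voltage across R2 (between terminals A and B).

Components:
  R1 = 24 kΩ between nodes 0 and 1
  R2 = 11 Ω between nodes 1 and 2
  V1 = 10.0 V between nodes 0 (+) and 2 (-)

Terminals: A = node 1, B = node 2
R1 and R2 are in series across V1 (node 0 → node 1 → node 2), and the output A–B is taken across R2, so this is a voltage divider.
Series current: I = V1/(R1 + R2) = 10/(24000 + 11) = 10/24010 = 0.0004165 A
V_R2 = I × R2 = V1 × R2/(R1 + R2) = 10 × 11/24010 = 0.004581 V

Final answer: 0.004581 V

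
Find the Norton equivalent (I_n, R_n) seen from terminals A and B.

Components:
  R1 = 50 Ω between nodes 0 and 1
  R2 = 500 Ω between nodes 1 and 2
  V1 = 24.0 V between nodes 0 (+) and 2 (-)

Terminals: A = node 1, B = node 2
Find the Thévenin equivalent first; then I_n = V_th/R_th and R_n = R_th.
Step 1 — V_th is the open-circuit voltage V_A - V_B (nothing connected across the terminals).
Nodal analysis, taking node 2 as the 0 V reference.
Source V1 fixes V_0 = 24 V.
KCL at each unknown node (sum of currents leaving = 0; resistances in Ω):
  Node 1: (V_1 - 24)/50 + (V_1 - 0)/500 = 0
Collecting terms: 0.022 × V_1 = 0.48  =>  V_1 = 21.82 V
V_th = V_1 - V_2 = 21.82 - 0 = 21.82 V
Step 2 — R_th: zero the source — replace V1 by a short circuit (node 2 merges into node 0) — and find the resistance seen between A (node 1) and B (node 0).
Reduce the network between node 1 (A) and node 0 (B) by series/parallel combination:
  Rp1 = R1 ‖ R2 (parallel, both between nodes 0 and 1) = 1/(1/50 + 1/500) = 45.45 Ω
R_th = 45.45 Ω
I_n = V_th/R_th = 21.82/45.45 = 0.48 A, and R_n = R_th = 45.45 Ω

Final answer: I_n = 0.48 A, R_n = 45.45 Ω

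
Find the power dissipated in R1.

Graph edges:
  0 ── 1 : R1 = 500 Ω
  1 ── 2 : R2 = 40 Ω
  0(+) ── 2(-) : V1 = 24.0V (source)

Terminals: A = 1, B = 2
Nodal analysis, taking node 2 as the 0 V reference.
Source V1 fixes V_0 = 24 V.
KCL at each unknown node (sum of currents leaving = 0; resistances in Ω):
  Node 1: (V_1 - 24)/500 + (V_1 - 0)/40 = 0
Collecting terms: 0.027 × V_1 = 0.048  =>  V_1 = 1.778 V
I_R1 = (V_0 - V_1)/R1 = (24 - 1.778)/500 = 0.04444 A
P_R1 = I_R1² × R1 = (0.04444)² × 500 = 0.9877 W

Final answer: 0.9877 W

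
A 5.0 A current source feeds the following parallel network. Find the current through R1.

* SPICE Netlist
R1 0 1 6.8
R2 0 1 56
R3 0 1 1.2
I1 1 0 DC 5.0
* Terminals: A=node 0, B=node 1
All resistors sit directly between nodes 0 and 1, so they are in parallel and share one voltage V; the full source current 5 A splits among them.
1/R_par = 1/6.8 + 1/56 + 1/1.2 = 0.9982 S  =>  R_par = 1.002 Ω
V = I × R_par = 5 × 1.002 = 5.009 V
I_R1 = V/R1 = 5.009/6.8 = 0.7366 A

Final answer: 0.7366 A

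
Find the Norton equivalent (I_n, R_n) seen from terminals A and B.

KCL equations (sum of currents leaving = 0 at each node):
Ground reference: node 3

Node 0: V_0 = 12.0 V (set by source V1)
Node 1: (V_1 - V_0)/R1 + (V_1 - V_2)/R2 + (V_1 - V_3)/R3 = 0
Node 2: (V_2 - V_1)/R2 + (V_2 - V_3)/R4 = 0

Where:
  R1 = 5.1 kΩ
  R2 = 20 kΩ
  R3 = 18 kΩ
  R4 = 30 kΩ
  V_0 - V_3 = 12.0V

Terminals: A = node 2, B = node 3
Find the Thévenin equivalent first; then I_n = V_th/R_th and R_n = R_th.
Step 1 — V_th is the open-circuit voltage V_A - V_B (nothing connected across the terminals).
Nodal analysis, taking node 3 as the 0 V reference.
Source V1 fixes V_0 = 12 V.
KCL at each unknown node (sum of currents leaving = 0; resistances in Ω):
  Node 1: (V_1 - 12)/5100 + (V_1 - V_2)/20000 + (V_1 - 0)/18000 = 0
  Node 2: (V_2 - V_1)/20000 + (V_2 - 0)/30000 = 0
Collecting terms (coefficients in siemens):
  0.0003016·V_1 - 0.00005·V_2 = 0.002353
  0.00008333·V_2 - 0.00005·V_1 = 0
Determinant D = (0.0003016)(0.00008333) - (-0.00005)(-0.00005) = 0.00000002264
V_1 = [(0.002353)(0.00008333) - (-0.00005)(0)]/D = 8.662 V
V_2 = [(0.0003016)(0) - (0.002353)(-0.00005)]/D = 5.197 V
V_th = V_2 - V_3 = 5.197 - 0 = 5.197 V
Step 2 — R_th: zero the source — replace V1 by a short circuit (node 3 merges into node 0) — and find the resistance seen between A (node 2) and B (node 0).
Reduce the network between node 2 (A) and node 0 (B) by series/parallel combination:
  Rp1 = R1 ‖ R3 (parallel, both between nodes 0 and 1) = 1/(1/5100 + 1/18000) = 3974 Ω
  Rs1 = R2 + Rp1 (series, joined only at node 1) = 20000 + 3974 = 23970 Ω
  Rp2 = R4 ‖ Rs1 (parallel, both between nodes 0 and 2) = 1/(1/30000 + 1/23970) = 13330 Ω
R_th = 13.33 kΩ
I_n = V_th/R_th = 5.197/13330 = 0.00039 A, and R_n = R_th = 13.33 kΩ

Final answer: I_n = 0.00039 A, R_n = 13.33 kΩ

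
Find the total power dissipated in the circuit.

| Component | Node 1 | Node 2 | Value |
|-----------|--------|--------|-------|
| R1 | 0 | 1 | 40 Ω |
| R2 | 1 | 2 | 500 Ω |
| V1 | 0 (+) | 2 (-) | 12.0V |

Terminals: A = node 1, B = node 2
Nodal analysis, taking node 2 as the 0 V reference.
Source V1 fixes V_0 = 12 V.
KCL at each unknown node (sum of currents leaving = 0; resistances in Ω):
  Node 1: (V_1 - 12)/40 + (V_1 - 0)/500 = 0
Collecting terms: 0.027 × V_1 = 0.3  =>  V_1 = 11.11 V
Power in each resistor, P = (ΔV)²/R:
  P_R1 = (12 - 11.11)²/40 = 0.01975 W
  P_R2 = (11.11 - 0)²/500 = 0.2469 W
P_total = P_R1 + P_R2 = 0.2667 W

Final answer: 0.2667 W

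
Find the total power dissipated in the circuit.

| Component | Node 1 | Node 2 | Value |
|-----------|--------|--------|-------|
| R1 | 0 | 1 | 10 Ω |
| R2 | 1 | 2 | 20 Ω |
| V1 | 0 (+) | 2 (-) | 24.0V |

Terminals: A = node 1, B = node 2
Nodal analysis, taking node 2 as the 0 V reference.
Source V1 fixes V_0 = 24 V.
KCL at each unknown node (sum of currents leaving = 0; resistances in Ω):
  Node 1: (V_1 - 24)/10 + (V_1 - 0)/20 = 0
Collecting terms: 0.15 × V_1 = 2.4  =>  V_1 = 16 V
Power in each resistor, P = (ΔV)²/R:
  P_R1 = (24 - 16)²/10 = 6.4 W
  P_R2 = (16 - 0)²/20 = 12.8 W
P_total = P_R1 + P_R2 = 19.2 W

Final answer: 19.2 W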